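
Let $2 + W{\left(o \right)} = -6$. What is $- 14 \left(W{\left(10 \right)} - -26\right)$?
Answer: $-252$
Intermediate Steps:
$W{\left(o \right)} = -8$ ($W{\left(o \right)} = -2 - 6 = -8$)
$- 14 \left(W{\left(10 \right)} - -26\right) = - 14 \left(-8 - -26\right) = - 14 \left(-8 + \left(-44 + 70\right)\right) = - 14 \left(-8 + 26\right) = \left(-14\right) 18 = -252$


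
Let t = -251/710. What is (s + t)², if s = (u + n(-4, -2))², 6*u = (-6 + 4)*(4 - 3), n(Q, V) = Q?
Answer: 13860588361/40832100 ≈ 339.45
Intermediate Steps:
u = -⅓ (u = ((-6 + 4)*(4 - 3))/6 = (-2*1)/6 = (⅙)*(-2) = -⅓ ≈ -0.33333)
t = -251/710 (t = -251*1/710 = -251/710 ≈ -0.35352)
s = 169/9 (s = (-⅓ - 4)² = (-13/3)² = 169/9 ≈ 18.778)
(s + t)² = (169/9 - 251/710)² = (117731/6390)² = 13860588361/40832100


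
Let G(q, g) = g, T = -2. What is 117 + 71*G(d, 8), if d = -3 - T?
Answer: 685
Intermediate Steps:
d = -1 (d = -3 - 1*(-2) = -3 + 2 = -1)
117 + 71*G(d, 8) = 117 + 71*8 = 117 + 568 = 685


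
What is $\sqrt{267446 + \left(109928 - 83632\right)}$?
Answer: $3 \sqrt{32638} \approx 541.98$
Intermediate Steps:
$\sqrt{267446 + \left(109928 - 83632\right)} = \sqrt{267446 + 26296} = \sqrt{293742} = 3 \sqrt{32638}$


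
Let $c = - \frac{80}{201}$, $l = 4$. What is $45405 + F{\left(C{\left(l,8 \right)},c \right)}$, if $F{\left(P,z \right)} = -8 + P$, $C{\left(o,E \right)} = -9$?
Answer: $45388$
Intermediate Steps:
$c = - \frac{80}{201}$ ($c = \left(-80\right) \frac{1}{201} = - \frac{80}{201} \approx -0.39801$)
$45405 + F{\left(C{\left(l,8 \right)},c \right)} = 45405 - 17 = 45388$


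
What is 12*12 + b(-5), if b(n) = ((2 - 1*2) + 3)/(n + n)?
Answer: 1437/10 ≈ 143.70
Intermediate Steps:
b(n) = 3/(2*n) (b(n) = ((2 - 2) + 3)/((2*n)) = (0 + 3)*(1/(2*n)) = 3*(1/(2*n)) = 3/(2*n))
12*12 + b(-5) = 12*12 + (3/2)/(-5) = 144 + (3/2)*(-⅕) = 144 - 3/10 = 1437/10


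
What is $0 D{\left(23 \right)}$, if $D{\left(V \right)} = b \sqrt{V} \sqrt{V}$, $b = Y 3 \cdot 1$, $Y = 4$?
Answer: $0$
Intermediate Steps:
$b = 12$ ($b = 4 \cdot 3 \cdot 1 = 12 \cdot 1 = 12$)
$D{\left(V \right)} = 12 V$ ($D{\left(V \right)} = 12 \sqrt{V} \sqrt{V} = 12 V$)
$0 D{\left(23 \right)} = 0 \cdot 12 \cdot 23 = 0 \cdot 276 = 0$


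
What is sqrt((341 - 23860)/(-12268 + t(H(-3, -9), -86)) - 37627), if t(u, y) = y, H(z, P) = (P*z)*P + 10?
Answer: I*sqrt(6828051966)/426 ≈ 193.97*I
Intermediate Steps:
H(z, P) = 10 + z*P**2 (H(z, P) = z*P**2 + 10 = 10 + z*P**2)
sqrt((341 - 23860)/(-12268 + t(H(-3, -9), -86)) - 37627) = sqrt((341 - 23860)/(-12268 - 86) - 37627) = sqrt(-23519/(-12354) - 37627) = sqrt(-23519*(-1/12354) - 37627) = sqrt(811/426 - 37627) = sqrt(-16028291/426) = I*sqrt(6828051966)/426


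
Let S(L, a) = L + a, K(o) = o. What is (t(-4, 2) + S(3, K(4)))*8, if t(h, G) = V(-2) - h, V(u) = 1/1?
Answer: 96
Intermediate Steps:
V(u) = 1
t(h, G) = 1 - h
(t(-4, 2) + S(3, K(4)))*8 = ((1 - 1*(-4)) + (3 + 4))*8 = ((1 + 4) + 7)*8 = (5 + 7)*8 = 12*8 = 96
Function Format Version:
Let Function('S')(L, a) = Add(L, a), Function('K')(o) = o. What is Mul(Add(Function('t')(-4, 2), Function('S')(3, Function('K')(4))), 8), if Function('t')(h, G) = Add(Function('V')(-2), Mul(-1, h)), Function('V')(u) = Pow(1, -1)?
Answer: 96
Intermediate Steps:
Function('V')(u) = 1
Function('t')(h, G) = Add(1, Mul(-1, h))
Mul(Add(Function('t')(-4, 2), Function('S')(3, Function('K')(4))), 8) = Mul(Add(Add(1, Mul(-1, -4)), Add(3, 4)), 8) = Mul(Add(Add(1, 4), 7), 8) = Mul(Add(5, 7), 8) = Mul(12, 8) = 96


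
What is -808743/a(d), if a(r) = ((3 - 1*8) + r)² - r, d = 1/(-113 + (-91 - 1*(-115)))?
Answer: -2135351101/66335 ≈ -32190.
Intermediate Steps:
d = -1/89 (d = 1/(-113 + (-91 + 115)) = 1/(-113 + 24) = 1/(-89) = -1/89 ≈ -0.011236)
a(r) = (-5 + r)² - r (a(r) = ((3 - 8) + r)² - r = (-5 + r)² - r)
-808743/a(d) = -808743/((-5 - 1/89)² - 1*(-1/89)) = -808743/((-446/89)² + 1/89) = -808743/(198916/7921 + 1/89) = -808743/199005/7921 = -808743*7921/199005 = -2135351101/66335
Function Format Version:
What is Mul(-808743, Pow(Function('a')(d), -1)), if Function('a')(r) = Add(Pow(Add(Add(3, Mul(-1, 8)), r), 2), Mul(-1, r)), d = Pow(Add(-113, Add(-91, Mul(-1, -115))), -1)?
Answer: Rational(-2135351101, 66335) ≈ -32190.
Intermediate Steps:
d = Rational(-1, 89) (d = Pow(Add(-113, Add(-91, 115)), -1) = Pow(Add(-113, 24), -1) = Pow(-89, -1) = Rational(-1, 89) ≈ -0.011236)
Function('a')(r) = Add(Pow(Add(-5, r), 2), Mul(-1, r)) (Function('a')(r) = Add(Pow(Add(Add(3, -8), r), 2), Mul(-1, r)) = Add(Pow(Add(-5, r), 2), Mul(-1, r)))
Mul(-808743, Pow(Function('a')(d), -1)) = Mul(-808743, Pow(Add(Pow(Add(-5, Rational(-1, 89)), 2), Mul(-1, Rational(-1, 89))), -1)) = Mul(-808743, Pow(Add(Pow(Rational(-446, 89), 2), Rational(1, 89)), -1)) = Mul(-808743, Pow(Add(Rational(198916, 7921), Rational(1, 89)), -1)) = Mul(-808743, Pow(Rational(199005, 7921), -1)) = Mul(-808743, Rational(7921, 199005)) = Rational(-2135351101, 66335)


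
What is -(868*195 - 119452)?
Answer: -49808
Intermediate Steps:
-(868*195 - 119452) = -(169260 - 119452) = -1*49808 = -49808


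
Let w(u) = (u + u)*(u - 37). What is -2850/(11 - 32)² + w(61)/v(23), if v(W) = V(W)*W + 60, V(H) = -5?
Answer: -482666/8085 ≈ -59.699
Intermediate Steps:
w(u) = 2*u*(-37 + u) (w(u) = (2*u)*(-37 + u) = 2*u*(-37 + u))
v(W) = 60 - 5*W (v(W) = -5*W + 60 = 60 - 5*W)
-2850/(11 - 32)² + w(61)/v(23) = -2850/(11 - 32)² + (2*61*(-37 + 61))/(60 - 5*23) = -2850/((-21)²) + (2*61*24)/(60 - 115) = -2850/441 + 2928/(-55) = -2850*1/441 + 2928*(-1/55) = -950/147 - 2928/55 = -482666/8085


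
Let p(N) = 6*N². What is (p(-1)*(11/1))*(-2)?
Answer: -132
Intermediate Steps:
(p(-1)*(11/1))*(-2) = ((6*(-1)²)*(11/1))*(-2) = ((6*1)*(11*1))*(-2) = (6*11)*(-2) = 66*(-2) = -132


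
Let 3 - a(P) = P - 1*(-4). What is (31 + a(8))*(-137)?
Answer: -3014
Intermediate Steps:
a(P) = -1 - P (a(P) = 3 - (P - 1*(-4)) = 3 - (P + 4) = 3 - (4 + P) = 3 + (-4 - P) = -1 - P)
(31 + a(8))*(-137) = (31 + (-1 - 1*8))*(-137) = (31 + (-1 - 8))*(-137) = (31 - 9)*(-137) = 22*(-137) = -3014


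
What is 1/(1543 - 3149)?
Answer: -1/1606 ≈ -0.00062266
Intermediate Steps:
1/(1543 - 3149) = 1/(-1606) = -1/1606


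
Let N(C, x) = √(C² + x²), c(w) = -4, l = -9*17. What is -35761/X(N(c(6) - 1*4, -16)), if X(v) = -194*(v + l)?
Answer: -497403/407206 - 13004*√5/203603 ≈ -1.3643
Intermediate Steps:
l = -153
X(v) = 29682 - 194*v (X(v) = -194*(v - 153) = -194*(-153 + v) = 29682 - 194*v)
-35761/X(N(c(6) - 1*4, -16)) = -35761/(29682 - 194*√((-4 - 1*4)² + (-16)²)) = -35761/(29682 - 194*√((-4 - 4)² + 256)) = -35761/(29682 - 194*√((-8)² + 256)) = -35761/(29682 - 194*√(64 + 256)) = -35761/(29682 - 1552*√5)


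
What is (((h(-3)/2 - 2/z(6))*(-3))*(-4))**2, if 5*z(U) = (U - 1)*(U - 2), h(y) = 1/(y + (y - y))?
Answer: 64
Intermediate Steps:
h(y) = 1/y (h(y) = 1/(y + 0) = 1/y)
z(U) = (-1 + U)*(-2 + U)/5 (z(U) = ((U - 1)*(U - 2))/5 = ((-1 + U)*(-2 + U))/5 = (-1 + U)*(-2 + U)/5)
(((h(-3)/2 - 2/z(6))*(-3))*(-4))**2 = (((1/(-3*2) - 2/(2/5 - 3/5*6 + (1/5)*6**2))*(-3))*(-4))**2 = (((-1/3*1/2 - 2/(2/5 - 18/5 + (1/5)*36))*(-3))*(-4))**2 = (((-1/6 - 2/(2/5 - 18/5 + 36/5))*(-3))*(-4))**2 = (((-1/6 - 2/4)*(-3))*(-4))**2 = (((-1/6 - 2*1/4)*(-3))*(-4))**2 = (((-1/6 - 1/2)*(-3))*(-4))**2 = (-2/3*(-3)*(-4))**2 = (2*(-4))**2 = (-8)**2 = 64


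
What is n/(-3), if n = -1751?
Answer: 1751/3 ≈ 583.67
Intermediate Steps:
n/(-3) = -1751/(-3) = -⅓*(-1751) = 1751/3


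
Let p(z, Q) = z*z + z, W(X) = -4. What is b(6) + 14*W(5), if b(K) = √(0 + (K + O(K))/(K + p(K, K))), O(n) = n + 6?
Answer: -56 + √6/4 ≈ -55.388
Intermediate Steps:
O(n) = 6 + n
p(z, Q) = z + z² (p(z, Q) = z² + z = z + z²)
b(K) = √((6 + 2*K)/(K + K*(1 + K))) (b(K) = √(0 + (K + (6 + K))/(K + K*(1 + K))) = √(0 + (6 + 2*K)/(K + K*(1 + K))) = √((6 + 2*K)/(K + K*(1 + K))))
b(6) + 14*W(5) = √2*√((3 + 6)/(6*(2 + 6))) + 14*(-4) = √2*√((⅙)*9/8) - 56 = √2*√((⅙)*(⅛)*9) - 56 = √2*√(3/16) - 56 = √2*(√3/4) - 56 = √6/4 - 56 = -56 + √6/4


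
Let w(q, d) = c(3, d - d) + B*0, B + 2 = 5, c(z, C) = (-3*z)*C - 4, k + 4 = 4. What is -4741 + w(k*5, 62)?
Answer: -4745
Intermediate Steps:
k = 0 (k = -4 + 4 = 0)
c(z, C) = -4 - 3*C*z (c(z, C) = -3*C*z - 4 = -4 - 3*C*z)
B = 3 (B = -2 + 5 = 3)
w(q, d) = -4 (w(q, d) = (-4 - 3*(d - d)*3) + 3*0 = (-4 - 3*0*3) + 0 = (-4 + 0) + 0 = -4 + 0 = -4)
-4741 + w(k*5, 62) = -4741 - 4 = -4745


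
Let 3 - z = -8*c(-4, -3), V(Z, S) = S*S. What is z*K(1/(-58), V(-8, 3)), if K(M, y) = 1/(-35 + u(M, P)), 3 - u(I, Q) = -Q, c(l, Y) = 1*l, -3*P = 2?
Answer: 87/98 ≈ 0.88776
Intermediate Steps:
P = -2/3 (P = -1/3*2 = -2/3 ≈ -0.66667)
c(l, Y) = l
V(Z, S) = S**2
z = -29 (z = 3 - (-8)*(-4) = 3 - 1*32 = 3 - 32 = -29)
u(I, Q) = 3 + Q (u(I, Q) = 3 - (-1)*Q = 3 + Q)
K(M, y) = -3/98 (K(M, y) = 1/(-35 + (3 - 2/3)) = 1/(-35 + 7/3) = 1/(-98/3) = -3/98)
z*K(1/(-58), V(-8, 3)) = -29*(-3/98) = 87/98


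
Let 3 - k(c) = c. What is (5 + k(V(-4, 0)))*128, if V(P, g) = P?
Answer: 1536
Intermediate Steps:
k(c) = 3 - c
(5 + k(V(-4, 0)))*128 = (5 + (3 - 1*(-4)))*128 = (5 + (3 + 4))*128 = (5 + 7)*128 = 12*128 = 1536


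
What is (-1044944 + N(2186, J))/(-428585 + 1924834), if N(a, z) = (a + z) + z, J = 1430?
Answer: -1039898/1496249 ≈ -0.69500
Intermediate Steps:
N(a, z) = a + 2*z
(-1044944 + N(2186, J))/(-428585 + 1924834) = (-1044944 + (2186 + 2*1430))/(-428585 + 1924834) = (-1044944 + (2186 + 2860))/1496249 = (-1044944 + 5046)*(1/1496249) = -1039898*1/1496249 = -1039898/1496249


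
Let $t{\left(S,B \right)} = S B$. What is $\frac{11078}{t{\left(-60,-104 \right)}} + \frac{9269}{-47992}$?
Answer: $\frac{29613551}{18716880} \approx 1.5822$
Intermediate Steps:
$t{\left(S,B \right)} = B S$
$\frac{11078}{t{\left(-60,-104 \right)}} + \frac{9269}{-47992} = \frac{11078}{\left(-104\right) \left(-60\right)} + \frac{9269}{-47992} = \frac{11078}{6240} + 9269 \left(- \frac{1}{47992}\right) = 11078 \cdot \frac{1}{6240} - \frac{9269}{47992} = \frac{5539}{3120} - \frac{9269}{47992} = \frac{29613551}{18716880}$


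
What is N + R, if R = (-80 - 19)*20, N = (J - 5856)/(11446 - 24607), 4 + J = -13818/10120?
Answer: -131827768291/66594660 ≈ -1979.6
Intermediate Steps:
J = -27149/5060 (J = -4 - 13818/10120 = -4 - 13818*1/10120 = -4 - 6909/5060 = -27149/5060 ≈ -5.3654)
N = 29658509/66594660 (N = (-27149/5060 - 5856)/(11446 - 24607) = -29658509/5060/(-13161) = -29658509/5060*(-1/13161) = 29658509/66594660 ≈ 0.44536)
R = -1980 (R = -99*20 = -1980)
N + R = 29658509/66594660 - 1980 = -131827768291/66594660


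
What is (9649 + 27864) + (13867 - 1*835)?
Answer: 50545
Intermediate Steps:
(9649 + 27864) + (13867 - 1*835) = 37513 + (13867 - 835) = 37513 + 13032 = 50545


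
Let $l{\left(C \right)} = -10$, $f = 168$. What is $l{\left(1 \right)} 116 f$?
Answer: $-194880$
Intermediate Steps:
$l{\left(1 \right)} 116 f = \left(-10\right) 116 \cdot 168 = \left(-1160\right) 168 = -194880$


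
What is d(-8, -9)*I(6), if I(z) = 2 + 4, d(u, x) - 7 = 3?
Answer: 60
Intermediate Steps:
d(u, x) = 10 (d(u, x) = 7 + 3 = 10)
I(z) = 6
d(-8, -9)*I(6) = 10*6 = 60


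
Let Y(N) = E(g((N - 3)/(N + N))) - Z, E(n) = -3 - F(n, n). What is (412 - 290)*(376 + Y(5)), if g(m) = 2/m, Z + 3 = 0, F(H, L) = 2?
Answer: 45628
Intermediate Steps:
Z = -3 (Z = -3 + 0 = -3)
E(n) = -5 (E(n) = -3 - 1*2 = -3 - 2 = -5)
Y(N) = -2 (Y(N) = -5 - 1*(-3) = -5 + 3 = -2)
(412 - 290)*(376 + Y(5)) = (412 - 290)*(376 - 2) = 122*374 = 45628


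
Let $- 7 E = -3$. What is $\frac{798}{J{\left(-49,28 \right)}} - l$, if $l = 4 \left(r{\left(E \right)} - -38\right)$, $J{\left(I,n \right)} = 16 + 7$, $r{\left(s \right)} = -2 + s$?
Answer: $- \frac{17874}{161} \approx -111.02$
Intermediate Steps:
$E = \frac{3}{7}$ ($E = \left(- \frac{1}{7}\right) \left(-3\right) = \frac{3}{7} \approx 0.42857$)
$J{\left(I,n \right)} = 23$
$l = \frac{1020}{7}$ ($l = 4 \left(\left(-2 + \frac{3}{7}\right) - -38\right) = 4 \left(- \frac{11}{7} + 38\right) = 4 \cdot \frac{255}{7} = \frac{1020}{7} \approx 145.71$)
$\frac{798}{J{\left(-49,28 \right)}} - l = \frac{798}{23} - \frac{1020}{7} = - \frac{17874}{161}$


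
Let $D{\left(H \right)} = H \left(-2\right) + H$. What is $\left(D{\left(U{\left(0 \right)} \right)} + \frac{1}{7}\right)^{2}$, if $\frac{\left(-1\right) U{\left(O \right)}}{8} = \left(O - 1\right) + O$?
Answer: $\frac{3025}{49} \approx 61.735$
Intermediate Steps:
$U{\left(O \right)} = 8 - 16 O$ ($U{\left(O \right)} = - 8 \left(\left(O - 1\right) + O\right) = - 8 \left(\left(-1 + O\right) + O\right) = - 8 \left(-1 + 2 O\right) = 8 - 16 O$)
$D{\left(H \right)} = - H$ ($D{\left(H \right)} = - 2 H + H = - H$)
$\left(D{\left(U{\left(0 \right)} \right)} + \frac{1}{7}\right)^{2} = \left(- (8 - 0) + \frac{1}{7}\right)^{2} = \left(- (8 + 0) + \frac{1}{7}\right)^{2} = \left(\left(-1\right) 8 + \frac{1}{7}\right)^{2} = \left(-8 + \frac{1}{7}\right)^{2} = \left(- \frac{55}{7}\right)^{2} = \frac{3025}{49}$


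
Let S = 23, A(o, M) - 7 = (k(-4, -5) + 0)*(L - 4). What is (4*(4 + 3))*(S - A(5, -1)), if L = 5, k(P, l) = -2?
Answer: 504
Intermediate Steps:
A(o, M) = 5 (A(o, M) = 7 + (-2 + 0)*(5 - 4) = 7 - 2*1 = 7 - 2 = 5)
(4*(4 + 3))*(S - A(5, -1)) = (4*(4 + 3))*(23 - 1*5) = (4*7)*(23 - 5) = 28*18 = 504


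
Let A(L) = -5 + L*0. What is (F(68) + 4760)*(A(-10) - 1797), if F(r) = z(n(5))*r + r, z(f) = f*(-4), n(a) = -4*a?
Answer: -18502936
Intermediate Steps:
z(f) = -4*f
A(L) = -5 (A(L) = -5 + 0 = -5)
F(r) = 81*r (F(r) = (-(-16)*5)*r + r = (-4*(-20))*r + r = 80*r + r = 81*r)
(F(68) + 4760)*(A(-10) - 1797) = (81*68 + 4760)*(-5 - 1797) = (5508 + 4760)*(-1802) = 10268*(-1802) = -18502936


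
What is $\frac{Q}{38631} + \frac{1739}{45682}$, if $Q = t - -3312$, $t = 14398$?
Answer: $\frac{876207529}{1764741342} \approx 0.49651$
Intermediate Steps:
$Q = 17710$ ($Q = 14398 - -3312 = 14398 + 3312 = 17710$)
$\frac{Q}{38631} + \frac{1739}{45682} = \frac{17710}{38631} + \frac{1739}{45682} = \frac{876207529}{1764741342}$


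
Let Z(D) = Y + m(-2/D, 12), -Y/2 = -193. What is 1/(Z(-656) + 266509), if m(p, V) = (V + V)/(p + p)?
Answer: 1/270831 ≈ 3.6923e-6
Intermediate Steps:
m(p, V) = V/p (m(p, V) = (2*V)/((2*p)) = (2*V)*(1/(2*p)) = V/p)
Y = 386 (Y = -2*(-193) = 386)
Z(D) = 386 - 6*D (Z(D) = 386 + 12/((-2/D)) = 386 + 12*(-D/2) = 386 - 6*D)
1/(Z(-656) + 266509) = 1/((386 - 6*(-656)) + 266509) = 1/((386 + 3936) + 266509) = 1/(4322 + 266509) = 1/270831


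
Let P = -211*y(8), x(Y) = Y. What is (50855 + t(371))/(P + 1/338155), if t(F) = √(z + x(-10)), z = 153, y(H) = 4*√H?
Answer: -17196872525/651638157311619199 - 9816071827631041000*√2/651638157311619199 - 193020781194200*√286/651638157311619199 - 338155*√143/651638157311619199 ≈ -21.308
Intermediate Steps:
P = -1688*√2 (P = -844*√8 = -844*2*√2 = -1688*√2 ≈ -2387.2)
t(F) = √143 (t(F) = √(153 - 10) = √143)
(50855 + t(371))/(P + 1/338155) = (50855 + √143)/(-1688*√2 + 1/338155) = (50855 + √143)/(1/338155 - 1688*√2)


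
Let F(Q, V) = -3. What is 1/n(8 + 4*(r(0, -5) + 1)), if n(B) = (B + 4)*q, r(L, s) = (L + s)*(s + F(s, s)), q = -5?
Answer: -1/880 ≈ -0.0011364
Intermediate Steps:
r(L, s) = (-3 + s)*(L + s) (r(L, s) = (L + s)*(s - 3) = (L + s)*(-3 + s) = (-3 + s)*(L + s))
n(B) = -20 - 5*B (n(B) = (B + 4)*(-5) = (4 + B)*(-5) = -20 - 5*B)
1/n(8 + 4*(r(0, -5) + 1)) = 1/(-20 - 5*(8 + 4*(((-5)² - 3*0 - 3*(-5) + 0*(-5)) + 1))) = 1/(-20 - 5*(8 + 4*((25 + 0 + 15 + 0) + 1))) = 1/(-20 - 5*(8 + 4*(40 + 1))) = 1/(-20 - 5*(8 + 4*41)) = 1/(-20 - 5*(8 + 164)) = 1/(-20 - 5*172) = 1/(-20 - 860) = 1/(-880) = -1/880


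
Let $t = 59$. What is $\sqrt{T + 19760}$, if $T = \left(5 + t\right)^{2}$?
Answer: $4 \sqrt{1491} \approx 154.45$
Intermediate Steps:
$T = 4096$ ($T = \left(5 + 59\right)^{2} = 64^{2} = 4096$)
$\sqrt{T + 19760} = \sqrt{4096 + 19760} = \sqrt{23856} = 4 \sqrt{1491}$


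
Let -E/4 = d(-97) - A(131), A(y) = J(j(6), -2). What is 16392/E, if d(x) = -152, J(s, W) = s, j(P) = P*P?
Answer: 2049/94 ≈ 21.798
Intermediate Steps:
j(P) = P²
A(y) = 36 (A(y) = 6² = 36)
E = 752 (E = -4*(-152 - 1*36) = -4*(-152 - 36) = -4*(-188) = 752)
16392/E = 16392/752 = 16392*(1/752) = 2049/94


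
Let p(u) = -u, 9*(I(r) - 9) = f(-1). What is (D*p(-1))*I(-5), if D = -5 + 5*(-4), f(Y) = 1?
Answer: -2050/9 ≈ -227.78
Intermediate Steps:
I(r) = 82/9 (I(r) = 9 + (1/9)*1 = 9 + 1/9 = 82/9)
D = -25 (D = -5 - 20 = -25)
(D*p(-1))*I(-5) = -(-25)*(-1)*(82/9) = -25*1*(82/9) = -25*82/9 = -2050/9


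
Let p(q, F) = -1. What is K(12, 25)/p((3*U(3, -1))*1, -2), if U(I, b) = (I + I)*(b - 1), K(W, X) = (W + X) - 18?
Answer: -19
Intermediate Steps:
K(W, X) = -18 + W + X
U(I, b) = 2*I*(-1 + b) (U(I, b) = (2*I)*(-1 + b) = 2*I*(-1 + b))
K(12, 25)/p((3*U(3, -1))*1, -2) = (-18 + 12 + 25)/(-1) = 19*(-1) = -19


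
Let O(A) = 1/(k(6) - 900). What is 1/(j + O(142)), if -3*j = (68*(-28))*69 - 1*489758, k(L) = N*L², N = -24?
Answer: 1764/365226791 ≈ 4.8299e-6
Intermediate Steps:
k(L) = -24*L²
O(A) = -1/1764 (O(A) = 1/(-24*6² - 900) = 1/(-24*36 - 900) = 1/(-864 - 900) = 1/(-1764) = -1/1764)
j = 621134/3 (j = -((68*(-28))*69 - 1*489758)/3 = -(-1904*69 - 489758)/3 = -(-131376 - 489758)/3 = -⅓*(-621134) = 621134/3 ≈ 2.0704e+5)
1/(j + O(142)) = 1/(621134/3 - 1/1764) = 1/(365226791/1764) = 1764/365226791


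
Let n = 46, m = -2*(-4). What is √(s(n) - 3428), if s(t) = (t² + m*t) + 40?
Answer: 2*I*√226 ≈ 30.067*I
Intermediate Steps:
m = 8
s(t) = 40 + t² + 8*t (s(t) = (t² + 8*t) + 40 = 40 + t² + 8*t)
√(s(n) - 3428) = √((40 + 46² + 8*46) - 3428) = √((40 + 2116 + 368) - 3428) = √(2524 - 3428) = √(-904) = 2*I*√226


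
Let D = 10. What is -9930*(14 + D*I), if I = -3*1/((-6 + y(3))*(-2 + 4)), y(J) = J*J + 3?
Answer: -114195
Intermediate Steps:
y(J) = 3 + J² (y(J) = J² + 3 = 3 + J²)
I = -¼ (I = -3*1/((-6 + (3 + 3²))*(-2 + 4)) = -3*1/(2*(-6 + (3 + 9))) = -3*1/(2*(-6 + 12)) = -3/(6*2) = -3/12 = -3*1/12 = -¼ ≈ -0.25000)
-9930*(14 + D*I) = -9930*(14 + 10*(-¼)) = -9930*(14 - 5/2) = -9930*23/2 = -114195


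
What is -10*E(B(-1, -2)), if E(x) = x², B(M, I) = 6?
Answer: -360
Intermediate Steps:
-10*E(B(-1, -2)) = -10*6² = -10*36 = -360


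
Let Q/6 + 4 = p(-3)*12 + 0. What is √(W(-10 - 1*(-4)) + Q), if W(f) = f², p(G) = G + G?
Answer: 2*I*√105 ≈ 20.494*I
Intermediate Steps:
p(G) = 2*G
Q = -456 (Q = -24 + 6*((2*(-3))*12 + 0) = -24 + 6*(-6*12 + 0) = -24 + 6*(-72 + 0) = -24 + 6*(-72) = -24 - 432 = -456)
√(W(-10 - 1*(-4)) + Q) = √((-10 - 1*(-4))² - 456) = √((-10 + 4)² - 456) = √((-6)² - 456) = √(36 - 456) = √(-420) = 2*I*√105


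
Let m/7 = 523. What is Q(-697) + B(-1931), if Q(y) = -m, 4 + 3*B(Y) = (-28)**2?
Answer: -3401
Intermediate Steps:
m = 3661 (m = 7*523 = 3661)
B(Y) = 260 (B(Y) = -4/3 + (1/3)*(-28)**2 = -4/3 + (1/3)*784 = -4/3 + 784/3 = 260)
Q(y) = -3661 (Q(y) = -1*3661 = -3661)
Q(-697) + B(-1931) = -3661 + 260 = -3401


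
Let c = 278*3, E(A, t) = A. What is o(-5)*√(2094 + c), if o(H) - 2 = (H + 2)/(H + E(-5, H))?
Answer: 46*√183/5 ≈ 124.46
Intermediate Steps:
c = 834
o(H) = 2 + (2 + H)/(-5 + H) (o(H) = 2 + (H + 2)/(H - 5) = 2 + (2 + H)/(-5 + H))
o(-5)*√(2094 + c) = ((-8 + 3*(-5))/(-5 - 5))*√(2094 + 834) = ((-8 - 15)/(-10))*√2928 = (-⅒*(-23))*(4*√183) = 23*(4*√183)/10 = 46*√183/5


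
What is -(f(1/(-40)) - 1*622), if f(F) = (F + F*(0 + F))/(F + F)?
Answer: 49721/80 ≈ 621.51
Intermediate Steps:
f(F) = (F + F**2)/(2*F) (f(F) = (F + F*F)/((2*F)) = (F + F**2)*(1/(2*F)) = (F + F**2)/(2*F))
-(f(1/(-40)) - 1*622) = -((1/2 + (1/2)/(-40)) - 1*622) = -((1/2 + (1/2)*(-1/40)) - 622) = -((1/2 - 1/80) - 622) = -(39/80 - 622) = -1*(-49721/80) = 49721/80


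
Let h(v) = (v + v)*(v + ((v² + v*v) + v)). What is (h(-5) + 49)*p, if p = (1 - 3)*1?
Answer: 702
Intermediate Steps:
h(v) = 2*v*(2*v + 2*v²) (h(v) = (2*v)*(v + ((v² + v²) + v)) = (2*v)*(v + (2*v² + v)) = (2*v)*(v + (v + 2*v²)) = (2*v)*(2*v + 2*v²) = 2*v*(2*v + 2*v²))
p = -2 (p = -2*1 = -2)
(h(-5) + 49)*p = (4*(-5)²*(1 - 5) + 49)*(-2) = (4*25*(-4) + 49)*(-2) = (-400 + 49)*(-2) = -351*(-2) = 702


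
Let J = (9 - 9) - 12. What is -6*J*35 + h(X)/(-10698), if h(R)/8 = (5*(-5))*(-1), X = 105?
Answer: 13479380/5349 ≈ 2520.0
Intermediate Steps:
h(R) = 200 (h(R) = 8*((5*(-5))*(-1)) = 8*(-25*(-1)) = 8*25 = 200)
J = -12 (J = 0 - 12 = -12)
-6*J*35 + h(X)/(-10698) = -6*(-12)*35 + 200/(-10698) = 72*35 + 200*(-1/10698) = 2520 - 100/5349 = 13479380/5349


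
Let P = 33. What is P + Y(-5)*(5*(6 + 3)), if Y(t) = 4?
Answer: 213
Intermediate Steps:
P + Y(-5)*(5*(6 + 3)) = 33 + 4*(5*(6 + 3)) = 33 + 4*(5*9) = 33 + 4*45 = 33 + 180 = 213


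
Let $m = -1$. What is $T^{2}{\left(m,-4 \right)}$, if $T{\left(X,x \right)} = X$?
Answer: $1$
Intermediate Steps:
$T^{2}{\left(m,-4 \right)} = \left(-1\right)^{2} = 1$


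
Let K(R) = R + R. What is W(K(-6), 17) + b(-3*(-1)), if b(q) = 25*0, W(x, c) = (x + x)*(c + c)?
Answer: -816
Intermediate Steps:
K(R) = 2*R
W(x, c) = 4*c*x (W(x, c) = (2*x)*(2*c) = 4*c*x)
b(q) = 0
W(K(-6), 17) + b(-3*(-1)) = 4*17*(2*(-6)) + 0 = 4*17*(-12) + 0 = -816 + 0 = -816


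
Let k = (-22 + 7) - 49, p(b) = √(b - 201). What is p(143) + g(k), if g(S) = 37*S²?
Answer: 151552 + I*√58 ≈ 1.5155e+5 + 7.6158*I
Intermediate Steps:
p(b) = √(-201 + b)
k = -64 (k = -15 - 49 = -64)
p(143) + g(k) = √(-201 + 143) + 37*(-64)² = √(-58) + 37*4096 = I*√58 + 151552 = 151552 + I*√58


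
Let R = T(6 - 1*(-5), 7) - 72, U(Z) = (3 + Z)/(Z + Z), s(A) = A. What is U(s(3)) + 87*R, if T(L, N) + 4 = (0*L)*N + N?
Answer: -6002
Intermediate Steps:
T(L, N) = -4 + N (T(L, N) = -4 + ((0*L)*N + N) = -4 + (0*N + N) = -4 + (0 + N) = -4 + N)
U(Z) = (3 + Z)/(2*Z) (U(Z) = (3 + Z)/((2*Z)) = (3 + Z)*(1/(2*Z)) = (3 + Z)/(2*Z))
R = -69 (R = (-4 + 7) - 72 = 3 - 72 = -69)
U(s(3)) + 87*R = (½)*(3 + 3)/3 + 87*(-69) = (½)*(⅓)*6 - 6003 = 1 - 6003 = -6002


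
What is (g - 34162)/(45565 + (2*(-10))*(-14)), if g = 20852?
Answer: -2662/9169 ≈ -0.29033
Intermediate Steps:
(g - 34162)/(45565 + (2*(-10))*(-14)) = (20852 - 34162)/(45565 + (2*(-10))*(-14)) = -13310/(45565 - 20*(-14)) = -13310/(45565 + 280) = -13310/45845 = -13310*1/45845 = -2662/9169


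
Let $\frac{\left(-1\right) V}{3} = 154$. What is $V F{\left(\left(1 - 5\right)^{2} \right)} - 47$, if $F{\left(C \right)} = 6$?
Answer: $-2819$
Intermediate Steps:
$V = -462$ ($V = \left(-3\right) 154 = -462$)
$V F{\left(\left(1 - 5\right)^{2} \right)} - 47 = \left(-462\right) 6 - 47 = -2772 - 47 = -2819$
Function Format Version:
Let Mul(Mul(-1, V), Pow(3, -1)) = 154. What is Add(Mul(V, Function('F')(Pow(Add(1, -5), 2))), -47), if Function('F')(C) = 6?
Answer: -2819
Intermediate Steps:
V = -462 (V = Mul(-3, 154) = -462)
Add(Mul(V, Function('F')(Pow(Add(1, -5), 2))), -47) = Add(Mul(-462, 6), -47) = Add(-2772, -47) = -2819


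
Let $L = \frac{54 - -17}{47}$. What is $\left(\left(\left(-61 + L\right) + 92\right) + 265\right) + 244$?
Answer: $\frac{25451}{47} \approx 541.51$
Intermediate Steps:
$L = \frac{71}{47}$ ($L = \left(54 + 17\right) \frac{1}{47} = 71 \cdot \frac{1}{47} = \frac{71}{47} \approx 1.5106$)
$\left(\left(\left(-61 + L\right) + 92\right) + 265\right) + 244 = \left(\left(\left(-61 + \frac{71}{47}\right) + 92\right) + 265\right) + 244 = \left(\left(- \frac{2796}{47} + 92\right) + 265\right) + 244 = \left(\frac{1528}{47} + 265\right) + 244 = \frac{13983}{47} + 244 = \frac{25451}{47}$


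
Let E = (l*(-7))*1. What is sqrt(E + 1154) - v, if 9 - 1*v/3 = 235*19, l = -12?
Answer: 13368 + sqrt(1238) ≈ 13403.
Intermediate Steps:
v = -13368 (v = 27 - 705*19 = 27 - 3*4465 = 27 - 13395 = -13368)
E = 84 (E = -12*(-7)*1 = 84*1 = 84)
sqrt(E + 1154) - v = sqrt(84 + 1154) - 1*(-13368) = sqrt(1238) + 13368 = 13368 + sqrt(1238)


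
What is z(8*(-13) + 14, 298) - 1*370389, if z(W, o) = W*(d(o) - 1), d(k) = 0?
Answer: -370299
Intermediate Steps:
z(W, o) = -W (z(W, o) = W*(0 - 1) = W*(-1) = -W)
z(8*(-13) + 14, 298) - 1*370389 = -(8*(-13) + 14) - 1*370389 = -(-104 + 14) - 370389 = -1*(-90) - 370389 = 90 - 370389 = -370299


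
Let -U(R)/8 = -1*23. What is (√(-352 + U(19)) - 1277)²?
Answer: 1630561 - 5108*I*√42 ≈ 1.6306e+6 - 33104.0*I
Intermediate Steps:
U(R) = 184 (U(R) = -(-8)*23 = -8*(-23) = 184)
(√(-352 + U(19)) - 1277)² = (√(-352 + 184) - 1277)² = (√(-168) - 1277)² = (2*I*√42 - 1277)² = (-1277 + 2*I*√42)²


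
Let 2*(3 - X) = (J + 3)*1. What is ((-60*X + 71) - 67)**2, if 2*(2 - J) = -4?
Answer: 1156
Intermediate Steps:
J = 4 (J = 2 - 1/2*(-4) = 2 + 2 = 4)
X = -1/2 (X = 3 - (4 + 3)/2 = 3 - 7/2 = -1/2 ≈ -0.50000)
((-60*X + 71) - 67)**2 = ((-60*(-1/2) + 71) - 67)**2 = ((30 + 71) - 67)**2 = (101 - 67)**2 = 34**2 = 1156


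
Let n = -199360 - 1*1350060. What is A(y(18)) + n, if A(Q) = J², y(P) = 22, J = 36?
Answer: -1548124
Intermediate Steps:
A(Q) = 1296 (A(Q) = 36² = 1296)
n = -1549420 (n = -199360 - 1350060 = -1549420)
A(y(18)) + n = 1296 - 1549420 = -1548124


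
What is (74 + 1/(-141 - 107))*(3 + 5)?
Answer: 18351/31 ≈ 591.97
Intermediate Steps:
(74 + 1/(-141 - 107))*(3 + 5) = (74 + 1/(-248))*8 = (74 - 1/248)*8 = (18351/248)*8 = 18351/31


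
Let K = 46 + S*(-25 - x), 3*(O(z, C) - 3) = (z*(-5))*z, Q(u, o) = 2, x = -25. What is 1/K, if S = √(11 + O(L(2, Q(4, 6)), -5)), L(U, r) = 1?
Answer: 1/46 ≈ 0.021739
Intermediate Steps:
O(z, C) = 3 - 5*z²/3 (O(z, C) = 3 + ((z*(-5))*z)/3 = 3 + ((-5*z)*z)/3 = 3 + (-5*z²)/3 = 3 - 5*z²/3)
S = √111/3 (S = √(11 + (3 - 5/3*1²)) = √(11 + (3 - 5/3*1)) = √(11 + (3 - 5/3)) = √(11 + 4/3) = √(37/3) = √111/3 ≈ 3.5119)
K = 46 (K = 46 + (√111/3)*(-25 - 1*(-25)) = 46 + (√111/3)*(-25 + 25) = 46 + (√111/3)*0 = 46 + 0 = 46)
1/K = 1/46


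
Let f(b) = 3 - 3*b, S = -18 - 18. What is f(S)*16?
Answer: 1776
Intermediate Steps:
S = -36
f(S)*16 = (3 - 3*(-36))*16 = (3 + 108)*16 = 111*16 = 1776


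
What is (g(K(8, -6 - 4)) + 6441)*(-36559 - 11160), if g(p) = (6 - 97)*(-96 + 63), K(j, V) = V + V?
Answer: -450658236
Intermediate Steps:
K(j, V) = 2*V
g(p) = 3003 (g(p) = -91*(-33) = 3003)
(g(K(8, -6 - 4)) + 6441)*(-36559 - 11160) = (3003 + 6441)*(-36559 - 11160) = 9444*(-47719) = -450658236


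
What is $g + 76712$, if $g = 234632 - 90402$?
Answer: $220942$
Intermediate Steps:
$g = 144230$
$g + 76712 = 144230 + 76712 = 220942$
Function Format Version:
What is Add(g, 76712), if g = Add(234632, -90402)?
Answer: 220942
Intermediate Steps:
g = 144230
Add(g, 76712) = Add(144230, 76712) = 220942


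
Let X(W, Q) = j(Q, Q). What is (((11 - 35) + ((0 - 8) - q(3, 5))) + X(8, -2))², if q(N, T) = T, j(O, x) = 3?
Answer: 1156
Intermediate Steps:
X(W, Q) = 3
(((11 - 35) + ((0 - 8) - q(3, 5))) + X(8, -2))² = (((11 - 35) + ((0 - 8) - 1*5)) + 3)² = ((-24 + (-8 - 5)) + 3)² = ((-24 - 13) + 3)² = (-37 + 3)² = (-34)² = 1156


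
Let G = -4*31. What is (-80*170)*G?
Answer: 1686400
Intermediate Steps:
G = -124
(-80*170)*G = -80*170*(-124) = -13600*(-124) = 1686400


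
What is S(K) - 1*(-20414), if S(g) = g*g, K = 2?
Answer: 20418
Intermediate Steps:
S(g) = g**2
S(K) - 1*(-20414) = 2**2 - 1*(-20414) = 4 + 20414 = 20418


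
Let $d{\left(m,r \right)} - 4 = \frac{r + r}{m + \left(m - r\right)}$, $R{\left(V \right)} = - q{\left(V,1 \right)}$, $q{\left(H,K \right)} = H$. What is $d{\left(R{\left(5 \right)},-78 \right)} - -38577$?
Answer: $\frac{655838}{17} \approx 38579.0$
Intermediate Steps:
$R{\left(V \right)} = - V$
$d{\left(m,r \right)} = 4 + \frac{2 r}{- r + 2 m}$ ($d{\left(m,r \right)} = 4 + \frac{r + r}{m + \left(m - r\right)} = 4 + \frac{2 r}{- r + 2 m}$)
$d{\left(R{\left(5 \right)},-78 \right)} - -38577 = \frac{2 \left(\left(-1\right) \left(-78\right) + 4 \left(\left(-1\right) 5\right)\right)}{\left(-1\right) \left(-78\right) + 2 \left(\left(-1\right) 5\right)} - -38577 = \frac{2 \left(78 + 4 \left(-5\right)\right)}{78 + 2 \left(-5\right)} + 38577 = \frac{2 \left(78 - 20\right)}{78 - 10} + 38577 = 2 \cdot \frac{1}{68} \cdot 58 + 38577 = \frac{29}{17} + 38577 = \frac{655838}{17}$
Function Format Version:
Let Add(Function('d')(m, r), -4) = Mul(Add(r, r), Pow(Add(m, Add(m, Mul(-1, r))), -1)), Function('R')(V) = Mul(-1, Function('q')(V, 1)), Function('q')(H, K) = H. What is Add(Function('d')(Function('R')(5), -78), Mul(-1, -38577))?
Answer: Rational(655838, 17) ≈ 38579.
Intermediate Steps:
Function('R')(V) = Mul(-1, V)
Function('d')(m, r) = Add(4, Mul(2, r, Pow(Add(Mul(-1, r), Mul(2, m)), -1))) (Function('d')(m, r) = Add(4, Mul(Add(r, r), Pow(Add(m, Add(m, Mul(-1, r))), -1))) = Add(4, Mul(Mul(2, r), Pow(Add(Mul(-1, r), Mul(2, m)), -1))) = Add(4, Mul(2, r, Pow(Add(Mul(-1, r), Mul(2, m)), -1))))
Add(Function('d')(Function('R')(5), -78), Mul(-1, -38577)) = Add(Mul(2, Pow(Add(Mul(-1, -78), Mul(2, Mul(-1, 5))), -1), Add(Mul(-1, -78), Mul(4, Mul(-1, 5)))), Mul(-1, -38577)) = Add(Mul(2, Pow(Add(78, Mul(2, -5)), -1), Add(78, Mul(4, -5))), 38577) = Add(Mul(2, Pow(Add(78, -10), -1), Add(78, -20)), 38577) = Add(Mul(2, Pow(68, -1), 58), 38577) = Add(Mul(2, Rational(1, 68), 58), 38577) = Add(Rational(29, 17), 38577) = Rational(655838, 17)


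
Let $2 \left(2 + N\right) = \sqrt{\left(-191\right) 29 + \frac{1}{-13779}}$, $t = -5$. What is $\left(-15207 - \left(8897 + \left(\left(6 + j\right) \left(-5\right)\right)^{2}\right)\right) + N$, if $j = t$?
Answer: $-24131 + \frac{i \sqrt{116848801342}}{9186} \approx -24131.0 + 37.212 i$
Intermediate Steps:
$j = -5$
$N = -2 + \frac{i \sqrt{116848801342}}{9186}$ ($N = -2 + \frac{\sqrt{\left(-191\right) 29 + \frac{1}{-13779}}}{2} = -2 + \frac{\sqrt{-5539 - \frac{1}{13779}}}{2} = -2 + \frac{\sqrt{- \frac{76321882}{13779}}}{2} = -2 + \frac{\frac{1}{4593} i \sqrt{116848801342}}{2} = -2 + \frac{i \sqrt{116848801342}}{9186} \approx -2.0 + 37.212 i$)
$\left(-15207 - \left(8897 + \left(\left(6 + j\right) \left(-5\right)\right)^{2}\right)\right) + N = \left(-15207 - \left(8897 + \left(\left(6 - 5\right) \left(-5\right)\right)^{2}\right)\right) - \left(2 - \frac{i \sqrt{116848801342}}{9186}\right) = \left(-15207 - \left(8897 + \left(1 \left(-5\right)\right)^{2}\right)\right) - \left(2 - \frac{i \sqrt{116848801342}}{9186}\right) = \left(-15207 - 8922\right) - \left(2 - \frac{i \sqrt{116848801342}}{9186}\right) = -24129 - \left(2 - \frac{i \sqrt{116848801342}}{9186}\right) = -24131 + \frac{i \sqrt{116848801342}}{9186}$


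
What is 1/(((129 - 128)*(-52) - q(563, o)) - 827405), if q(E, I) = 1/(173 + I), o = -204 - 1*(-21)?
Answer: -10/8274569 ≈ -1.2085e-6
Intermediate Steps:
o = -183 (o = -204 + 21 = -183)
1/(((129 - 128)*(-52) - q(563, o)) - 827405) = 1/(((129 - 128)*(-52) - 1/(173 - 183)) - 827405) = 1/((1*(-52) - 1/(-10)) - 827405) = 1/((-52 - 1*(-1/10)) - 827405) = 1/((-52 + 1/10) - 827405) = 1/(-519/10 - 827405) = 1/(-8274569/10) = -10/8274569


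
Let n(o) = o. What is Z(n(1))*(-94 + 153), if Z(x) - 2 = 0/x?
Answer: 118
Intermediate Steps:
Z(x) = 2 (Z(x) = 2 + 0/x = 2 + 0 = 2)
Z(n(1))*(-94 + 153) = 2*(-94 + 153) = 2*59 = 118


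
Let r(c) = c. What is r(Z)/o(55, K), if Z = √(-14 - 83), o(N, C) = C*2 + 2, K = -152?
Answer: -I*√97/302 ≈ -0.032612*I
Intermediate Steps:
o(N, C) = 2 + 2*C (o(N, C) = 2*C + 2 = 2 + 2*C)
Z = I*√97 (Z = √(-97) = I*√97 ≈ 9.8489*I)
r(Z)/o(55, K) = (I*√97)/(2 + 2*(-152)) = (I*√97)/(2 - 304) = (I*√97)/(-302) = (I*√97)*(-1/302) = -I*√97/302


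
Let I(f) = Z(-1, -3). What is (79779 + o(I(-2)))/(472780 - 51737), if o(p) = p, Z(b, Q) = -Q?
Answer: 79782/421043 ≈ 0.18949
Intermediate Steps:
I(f) = 3 (I(f) = -1*(-3) = 3)
(79779 + o(I(-2)))/(472780 - 51737) = (79779 + 3)/(472780 - 51737) = 79782/421043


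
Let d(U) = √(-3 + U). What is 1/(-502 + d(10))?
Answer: -502/251997 - √7/251997 ≈ -0.0020026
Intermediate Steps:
1/(-502 + d(10)) = 1/(-502 + √(-3 + 10)) = 1/(-502 + √7)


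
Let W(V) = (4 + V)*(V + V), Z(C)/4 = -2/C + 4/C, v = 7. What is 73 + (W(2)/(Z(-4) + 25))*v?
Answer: 1847/23 ≈ 80.304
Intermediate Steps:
Z(C) = 8/C (Z(C) = 4*(-2/C + 4/C) = 4*(2/C) = 8/C)
W(V) = 2*V*(4 + V) (W(V) = (4 + V)*(2*V) = 2*V*(4 + V))
73 + (W(2)/(Z(-4) + 25))*v = 73 + ((2*2*(4 + 2))/(8/(-4) + 25))*7 = 73 + ((2*2*6)/(8*(-¼) + 25))*7 = 73 + (24/(-2 + 25))*7 = 73 + (24/23)*7 = 73 + 168/23 = 1847/23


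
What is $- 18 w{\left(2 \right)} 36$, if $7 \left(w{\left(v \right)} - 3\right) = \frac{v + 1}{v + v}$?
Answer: $- \frac{14094}{7} \approx -2013.4$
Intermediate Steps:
$w{\left(v \right)} = 3 + \frac{1 + v}{14 v}$ ($w{\left(v \right)} = 3 + \frac{\left(v + 1\right) \frac{1}{v + v}}{7} = 3 + \frac{\left(1 + v\right) \frac{1}{2 v}}{7} = 3 + \frac{\frac{1}{2} \frac{1}{v} \left(1 + v\right)}{7} = 3 + \frac{1 + v}{14 v}$)
$- 18 w{\left(2 \right)} 36 = - 18 \frac{1 + 43 \cdot 2}{14 \cdot 2} \cdot 36 = - 18 \cdot \frac{1}{14} \cdot \frac{1}{2} \left(1 + 86\right) 36 = - 18 \cdot \frac{1}{14} \cdot \frac{1}{2} \cdot 87 \cdot 36 = \left(-18\right) \frac{87}{28} \cdot 36 = \left(- \frac{783}{14}\right) 36 = - \frac{14094}{7}$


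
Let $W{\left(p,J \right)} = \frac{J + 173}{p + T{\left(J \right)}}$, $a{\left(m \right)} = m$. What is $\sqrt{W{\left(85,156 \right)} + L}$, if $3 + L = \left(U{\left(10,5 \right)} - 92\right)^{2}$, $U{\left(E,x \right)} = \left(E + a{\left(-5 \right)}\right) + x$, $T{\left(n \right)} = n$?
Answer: $\frac{3 \sqrt{43382410}}{241} \approx 81.99$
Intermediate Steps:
$U{\left(E,x \right)} = -5 + E + x$ ($U{\left(E,x \right)} = \left(E - 5\right) + x = \left(-5 + E\right) + x = -5 + E + x$)
$W{\left(p,J \right)} = \frac{173 + J}{J + p}$ ($W{\left(p,J \right)} = \frac{J + 173}{p + J} = \frac{173 + J}{J + p}$)
$L = 6721$ ($L = -3 + \left(\left(-5 + 10 + 5\right) - 92\right)^{2} = -3 + \left(10 - 92\right)^{2} = -3 + \left(-82\right)^{2} = -3 + 6724 = 6721$)
$\sqrt{W{\left(85,156 \right)} + L} = \sqrt{\frac{173 + 156}{156 + 85} + 6721} = \sqrt{\frac{1}{241} \cdot 329 + 6721} = \sqrt{\frac{329}{241} + 6721} = \sqrt{\frac{1620090}{241}} = \frac{3 \sqrt{43382410}}{241}$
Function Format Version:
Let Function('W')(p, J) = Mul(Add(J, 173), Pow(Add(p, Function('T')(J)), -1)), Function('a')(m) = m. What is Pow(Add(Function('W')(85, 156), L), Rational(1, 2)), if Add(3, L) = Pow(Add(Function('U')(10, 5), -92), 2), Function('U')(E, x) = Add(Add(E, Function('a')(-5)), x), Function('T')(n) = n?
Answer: Mul(Rational(3, 241), Pow(43382410, Rational(1, 2))) ≈ 81.990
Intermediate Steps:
Function('U')(E, x) = Add(-5, E, x) (Function('U')(E, x) = Add(Add(E, -5), x) = Add(Add(-5, E), x) = Add(-5, E, x))
Function('W')(p, J) = Mul(Pow(Add(J, p), -1), Add(173, J)) (Function('W')(p, J) = Mul(Add(J, 173), Pow(Add(p, J), -1)) = Mul(Add(173, J), Pow(Add(J, p), -1)) = Mul(Pow(Add(J, p), -1), Add(173, J)))
L = 6721 (L = Add(-3, Pow(Add(Add(-5, 10, 5), -92), 2)) = Add(-3, Pow(Add(10, -92), 2)) = Add(-3, Pow(-82, 2)) = Add(-3, 6724) = 6721)
Pow(Add(Function('W')(85, 156), L), Rational(1, 2)) = Pow(Add(Mul(Pow(Add(156, 85), -1), Add(173, 156)), 6721), Rational(1, 2)) = Pow(Add(Mul(Pow(241, -1), 329), 6721), Rational(1, 2)) = Pow(Add(Mul(Rational(1, 241), 329), 6721), Rational(1, 2)) = Pow(Add(Rational(329, 241), 6721), Rational(1, 2)) = Pow(Rational(1620090, 241), Rational(1, 2)) = Mul(Rational(3, 241), Pow(43382410, Rational(1, 2)))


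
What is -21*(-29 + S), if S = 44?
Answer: -315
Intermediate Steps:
-21*(-29 + S) = -21*(-29 + 44) = -21*15 = -315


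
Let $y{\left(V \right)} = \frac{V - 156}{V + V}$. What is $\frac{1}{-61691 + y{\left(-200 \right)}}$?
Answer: $- \frac{100}{6169011} \approx -1.621 \cdot 10^{-5}$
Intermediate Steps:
$y{\left(V \right)} = \frac{-156 + V}{2 V}$
$\frac{1}{-61691 + y{\left(-200 \right)}} = \frac{1}{-61691 + \frac{-156 - 200}{2 \left(-200\right)}} = \frac{1}{-61691 + \frac{1}{2} \left(- \frac{1}{200}\right) \left(-356\right)} = \frac{1}{-61691 + \frac{89}{100}} = \frac{1}{- \frac{6169011}{100}} = - \frac{100}{6169011}$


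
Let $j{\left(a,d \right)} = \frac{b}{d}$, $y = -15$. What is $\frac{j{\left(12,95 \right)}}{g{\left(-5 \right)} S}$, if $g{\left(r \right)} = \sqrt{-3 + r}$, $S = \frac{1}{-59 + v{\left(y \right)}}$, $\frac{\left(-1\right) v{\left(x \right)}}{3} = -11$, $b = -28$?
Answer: $- \frac{182 i \sqrt{2}}{95} \approx - 2.7093 i$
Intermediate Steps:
$v{\left(x \right)} = 33$ ($v{\left(x \right)} = \left(-3\right) \left(-11\right) = 33$)
$S = - \frac{1}{26}$ ($S = \frac{1}{-59 + 33} = \frac{1}{-26} = - \frac{1}{26} \approx -0.038462$)
$j{\left(a,d \right)} = - \frac{28}{d}$
$\frac{j{\left(12,95 \right)}}{g{\left(-5 \right)} S} = \frac{\left(-28\right) \frac{1}{95}}{\sqrt{-3 - 5} \left(- \frac{1}{26}\right)} = \frac{\left(-28\right) \frac{1}{95}}{\sqrt{-8} \left(- \frac{1}{26}\right)} = - \frac{28}{95 \cdot 2 i \sqrt{2} \left(- \frac{1}{26}\right)} = - \frac{28}{95 \left(- \frac{i \sqrt{2}}{13}\right)} = - \frac{28 \frac{13 i \sqrt{2}}{2}}{95} = - \frac{182 i \sqrt{2}}{95}$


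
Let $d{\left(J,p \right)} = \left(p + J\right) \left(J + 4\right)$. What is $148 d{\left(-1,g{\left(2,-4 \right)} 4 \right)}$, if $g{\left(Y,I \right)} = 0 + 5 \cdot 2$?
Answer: $17316$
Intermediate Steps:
$g{\left(Y,I \right)} = 10$ ($g{\left(Y,I \right)} = 0 + 10 = 10$)
$d{\left(J,p \right)} = \left(4 + J\right) \left(J + p\right)$ ($d{\left(J,p \right)} = \left(J + p\right) \left(4 + J\right) = \left(4 + J\right) \left(J + p\right)$)
$148 d{\left(-1,g{\left(2,-4 \right)} 4 \right)} = 148 \left(\left(-1\right)^{2} + 4 \left(-1\right) + 4 \cdot 10 \cdot 4 - 10 \cdot 4\right) = 148 \left(1 - 4 + 4 \cdot 40 - 40\right) = 148 \left(1 - 4 + 160 - 40\right) = 148 \cdot 117 = 17316$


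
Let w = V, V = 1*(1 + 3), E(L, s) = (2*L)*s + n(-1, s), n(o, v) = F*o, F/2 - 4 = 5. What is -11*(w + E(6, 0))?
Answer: 154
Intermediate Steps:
F = 18 (F = 8 + 2*5 = 8 + 10 = 18)
n(o, v) = 18*o
E(L, s) = -18 + 2*L*s (E(L, s) = (2*L)*s + 18*(-1) = 2*L*s - 18 = -18 + 2*L*s)
V = 4 (V = 1*4 = 4)
w = 4
-11*(w + E(6, 0)) = -11*(4 + (-18 + 2*6*0)) = -11*(4 + (-18 + 0)) = -11*(4 - 18) = -11*(-14) = 154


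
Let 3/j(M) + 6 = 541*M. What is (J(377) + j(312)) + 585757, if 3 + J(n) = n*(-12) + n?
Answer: 32722373035/56262 ≈ 5.8161e+5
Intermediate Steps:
j(M) = 3/(-6 + 541*M)
J(n) = -3 - 11*n (J(n) = -3 + (n*(-12) + n) = -3 + (-12*n + n) = -3 - 11*n)
(J(377) + j(312)) + 585757 = ((-3 - 11*377) + 3/(-6 + 541*312)) + 585757 = ((-3 - 4147) + 3/(-6 + 168792)) + 585757 = (-4150 + 3/168786) + 585757 = (-4150 + 3*(1/168786)) + 585757 = (-4150 + 1/56262) + 585757 = -233487299/56262 + 585757 = 32722373035/56262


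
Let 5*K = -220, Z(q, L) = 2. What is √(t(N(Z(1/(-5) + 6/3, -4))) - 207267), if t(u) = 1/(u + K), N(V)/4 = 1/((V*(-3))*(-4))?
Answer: 3*I*√1592939189/263 ≈ 455.27*I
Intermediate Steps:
K = -44 (K = (⅕)*(-220) = -44)
N(V) = 1/(3*V) (N(V) = 4/(((V*(-3))*(-4))) = 4/((-3*V*(-4))) = 4/((12*V)) = 4*(1/(12*V)) = 1/(3*V))
t(u) = 1/(-44 + u) (t(u) = 1/(u - 44) = 1/(-44 + u))
√(t(N(Z(1/(-5) + 6/3, -4))) - 207267) = √(1/(-44 + (⅓)/2) - 207267) = √(1/(-44 + (⅓)*(½)) - 207267) = √(1/(-44 + ⅙) - 207267) = √(1/(-263/6) - 207267) = √(-6/263 - 207267) = √(-54511227/263) = 3*I*√1592939189/263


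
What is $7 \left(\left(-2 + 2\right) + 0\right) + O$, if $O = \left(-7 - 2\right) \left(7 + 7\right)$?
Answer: $-126$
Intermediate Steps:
$O = -126$ ($O = \left(-9\right) 14 = -126$)
$7 \left(\left(-2 + 2\right) + 0\right) + O = 7 \left(\left(-2 + 2\right) + 0\right) - 126 = 7 \left(0 + 0\right) - 126 = 7 \cdot 0 - 126 = 0 - 126 = -126$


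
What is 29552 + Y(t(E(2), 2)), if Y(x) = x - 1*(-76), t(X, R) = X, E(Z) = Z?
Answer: 29630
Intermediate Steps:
Y(x) = 76 + x (Y(x) = x + 76 = 76 + x)
29552 + Y(t(E(2), 2)) = 29552 + (76 + 2) = 29552 + 78 = 29630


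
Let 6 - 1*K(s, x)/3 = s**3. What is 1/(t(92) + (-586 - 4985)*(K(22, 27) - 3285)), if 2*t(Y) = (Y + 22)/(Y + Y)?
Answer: 184/36093528561 ≈ 5.0979e-9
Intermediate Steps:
K(s, x) = 18 - 3*s**3
t(Y) = (22 + Y)/(4*Y) (t(Y) = ((Y + 22)/(Y + Y))/2 = ((22 + Y)/((2*Y)))/2 = ((22 + Y)*(1/(2*Y)))/2 = ((22 + Y)/(2*Y))/2 = (22 + Y)/(4*Y))
1/(t(92) + (-586 - 4985)*(K(22, 27) - 3285)) = 1/((1/4)*(22 + 92)/92 + (-586 - 4985)*((18 - 3*22**3) - 3285)) = 1/((1/4)*(1/92)*114 - 5571*((18 - 3*10648) - 3285)) = 1/(57/184 - 5571*((18 - 31944) - 3285)) = 1/(57/184 - 5571*(-31926 - 3285)) = 1/(57/184 - 5571*(-35211)) = 1/(57/184 + 196160481) = 1/(36093528561/184) = 184/36093528561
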